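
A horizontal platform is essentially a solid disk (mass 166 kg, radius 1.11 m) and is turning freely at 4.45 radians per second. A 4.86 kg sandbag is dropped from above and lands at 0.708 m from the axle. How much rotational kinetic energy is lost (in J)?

energy lost ≈ 23.6 J

The added mass arrives with no angular momentum about the axle, and any external torque about the axle is negligible, so the system's angular momentum is conserved.
I_p = ½(166)(1.11)² = 102.3 kg·m².
Added inertia Σmr² = (4.86)(0.708)² = 2.436 kg·m²; I_f = 102.3 + 2.436 = 104.7 kg·m².
ω_f = I_p ω_i / I_f = (102.3)(4.45) / 104.7 = 4.346 rad/s.
KE_i = ½(102.3)(4.450 rad/s)² = 1013 J; KE_f = ½(104.7)(4.346)² = 989.0 J.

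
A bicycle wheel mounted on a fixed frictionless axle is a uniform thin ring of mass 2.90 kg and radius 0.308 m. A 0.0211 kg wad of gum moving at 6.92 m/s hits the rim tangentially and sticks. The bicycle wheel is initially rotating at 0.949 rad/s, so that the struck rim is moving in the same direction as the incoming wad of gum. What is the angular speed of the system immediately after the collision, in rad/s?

About the axle the impulsive forces during the collision are internal, so angular momentum about that axis is conserved.
I_p = (2.90)(0.308)² = 0.2751 kg·m². Taking the sense of the wad of gum's angular momentum as positive, L_{wad} = m v R = (0.0211)(6.92)(0.308) = 0.04497 kg·m²/s.
L_i = +I_p ω_p + m v R = +(0.2751)(0.949) + 0.04497 = 0.3060 kg·m²/s.
After sticking, I_f = I_p + m R² = 0.2751 + (0.0211)(0.308)² = 0.2771 kg·m².
ω_f = L_i / I_f = 0.3060 / 0.2771 = 1.104 rad/s.

|ω_f| ≈ 1.10 rad/s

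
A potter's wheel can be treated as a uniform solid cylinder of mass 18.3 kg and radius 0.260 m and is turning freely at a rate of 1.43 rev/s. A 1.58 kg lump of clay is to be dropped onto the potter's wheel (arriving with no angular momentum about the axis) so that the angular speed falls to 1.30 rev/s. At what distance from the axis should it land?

r ≈ 0.198 m

The added mass arrives with no angular momentum about the axis, and any external torque about the axis is negligible, so the system's angular momentum is conserved.
I_p = ½(18.3)(0.260)² = 0.6185 kg·m².
I_p ω_i = (I_p + m r²) ω_f ⇒ m r² = I_p(ω_i/ω_f − 1) = 0.6185(1.43/1.30 − 1) = 0.06185 kg·m².
r = √(0.06185/1.58) = 0.1979 m.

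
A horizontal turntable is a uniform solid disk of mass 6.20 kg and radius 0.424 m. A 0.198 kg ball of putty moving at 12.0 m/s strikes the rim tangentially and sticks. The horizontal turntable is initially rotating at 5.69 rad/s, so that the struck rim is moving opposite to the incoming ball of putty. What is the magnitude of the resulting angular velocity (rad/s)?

About the axle the impulsive forces during the collision are internal, so angular momentum about that axis is conserved.
I_p = ½(6.20)(0.424)² = 0.5573 kg·m². Taking the sense of the ball of putty's angular momentum as positive, L_{ball} = m v R = (0.198)(12.0)(0.424) = 1.007 kg·m²/s.
L_i = −I_p ω_p + m v R = −(0.5573)(5.69) + 1.007 = -2.164 kg·m²/s.
After sticking, I_f = I_p + m R² = 0.5573 + (0.198)(0.424)² = 0.5929 kg·m².
ω_f = L_i / I_f = -2.164 / 0.5929 = -3.649 rad/s.

|ω_f| ≈ 3.65 rad/s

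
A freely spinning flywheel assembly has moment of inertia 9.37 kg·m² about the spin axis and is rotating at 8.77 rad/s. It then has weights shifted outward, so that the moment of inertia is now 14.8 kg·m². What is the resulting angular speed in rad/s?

No external torque acts about the spin axis, so angular momentum is conserved.
ω₂ = I₁ω₁ / I₂ = (9.370)(8.77 rad/s) / (14.80) = 5.552 rad/s.

ω₂ ≈ 5.55 rad/s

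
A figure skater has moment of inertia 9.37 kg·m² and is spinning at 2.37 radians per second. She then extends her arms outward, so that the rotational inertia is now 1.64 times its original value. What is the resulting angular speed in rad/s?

With no external torque about the axis, L is conserved: I₁ω₁ = I₂ω₂.
I₂ = 1.64 × 9.37 = 15.37 kg·m².
ω₂ = I₁ω₁ / I₂ = (9.370)(2.37 rad/s) / (15.37) = 1.445 rad/s.

ω₂ ≈ 1.45 rad/s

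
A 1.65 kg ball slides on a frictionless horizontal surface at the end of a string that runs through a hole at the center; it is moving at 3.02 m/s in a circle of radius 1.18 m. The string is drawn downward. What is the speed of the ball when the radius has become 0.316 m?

v₂ ≈ 11.3 m/s

Central (radial) force ⇒ zero torque about the center ⇒ m v r is constant.
v₂ = v₁ r₁ / r₂ = (3.02)(1.18) / (0.316) = 11.28 m/s.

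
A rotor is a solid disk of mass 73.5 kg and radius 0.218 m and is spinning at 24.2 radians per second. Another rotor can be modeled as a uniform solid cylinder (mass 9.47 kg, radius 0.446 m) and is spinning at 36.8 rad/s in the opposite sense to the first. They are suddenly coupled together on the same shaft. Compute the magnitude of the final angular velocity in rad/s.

|ω_f| ≈ 2.83 rad/s

No external torque acts about the common axis, so total angular momentum is conserved.
Moments of inertia: I_A = ½(73.5)(0.218)² = 1.747 kg·m²; I_B = ½(9.47)(0.446)² = 0.9419 kg·m².
Taking A's sense as positive: L = (1.747)(24.2) − (0.9419)(36.8) = 7.605 kg·m²·rad/s.
Combined I = 1.747 + 0.9419 = 2.688 kg·m².
ω_f = L / I = 7.605 / 2.688 = 2.829 rad/s.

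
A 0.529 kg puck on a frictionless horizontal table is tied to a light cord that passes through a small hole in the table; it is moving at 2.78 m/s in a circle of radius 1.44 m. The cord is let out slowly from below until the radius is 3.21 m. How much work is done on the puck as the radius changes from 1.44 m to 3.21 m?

The only horizontal force on the mass is along the cord (radial), so it exerts no torque about the hole and angular momentum m v r is conserved.
v₂ = v₁ r₁ / r₂ = (2.78)(1.44) / (3.21) = 1.247 m/s.
W = ΔKE = ½m(v₂² − v₁²) = -1.633 J.

W ≈ -1.63 J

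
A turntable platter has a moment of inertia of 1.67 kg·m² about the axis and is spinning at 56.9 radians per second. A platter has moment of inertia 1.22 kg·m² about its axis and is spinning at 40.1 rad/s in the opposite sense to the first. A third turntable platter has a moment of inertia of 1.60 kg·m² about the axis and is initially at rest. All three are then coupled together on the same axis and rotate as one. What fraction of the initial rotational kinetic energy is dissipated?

The coupling torques are internal; angular momentum about the shared axis is conserved.
Taking A's sense as positive: L = (1.670)(56.9) − (1.220)(40.1) = 46.10 kg·m²·rad/s.
Combined I = 1.670 + 1.220 + 1.600 = 4.490 kg·m².
ω_f = L / I = 46.10 / 4.490 = 10.27 rad/s.
KE_i = ½ΣIω² = 3684 J; KE_f = ½(4.490)(10.27)² = 236.7 J.
Fraction dissipated = (KE_i − KE_f)/KE_i = 0.9358.

fraction ≈ 0.936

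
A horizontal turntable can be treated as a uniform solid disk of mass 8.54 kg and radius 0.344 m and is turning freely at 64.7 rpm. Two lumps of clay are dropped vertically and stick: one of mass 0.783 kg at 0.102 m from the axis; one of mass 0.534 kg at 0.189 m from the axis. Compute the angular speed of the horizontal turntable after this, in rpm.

ω_f ≈ 61.4 rpm

The added mass arrives with no angular momentum about the axis, and any external torque about the axis is negligible, so the system's angular momentum is conserved.
I_p = ½(8.54)(0.344)² = 0.5053 kg·m².
Added inertia Σmr² = (0.783)(0.102)² + (0.534)(0.189)² = 0.02722 kg·m²; I_f = 0.5053 + 0.02722 = 0.5325 kg·m².
ω_f = I_p ω_i / I_f = (0.5053)(64.7) / 0.5325 = 61.39 rpm.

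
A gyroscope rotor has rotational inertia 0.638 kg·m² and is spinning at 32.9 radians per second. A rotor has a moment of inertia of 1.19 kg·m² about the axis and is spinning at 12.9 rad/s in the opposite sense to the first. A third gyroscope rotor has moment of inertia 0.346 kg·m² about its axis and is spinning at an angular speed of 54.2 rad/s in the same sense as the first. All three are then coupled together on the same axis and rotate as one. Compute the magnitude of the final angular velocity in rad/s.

No external torque acts about the common axis, so total angular momentum is conserved.
Taking A's sense as positive: L = (0.6380)(32.9) − (1.190)(12.9) + (0.3460)(54.2) = 24.39 kg·m²·rad/s.
Combined I = 0.6380 + 1.190 + 0.3460 = 2.174 kg·m².
ω_f = L / I = 24.39 / 2.174 = 11.22 rad/s.

|ω_f| ≈ 11.2 rad/s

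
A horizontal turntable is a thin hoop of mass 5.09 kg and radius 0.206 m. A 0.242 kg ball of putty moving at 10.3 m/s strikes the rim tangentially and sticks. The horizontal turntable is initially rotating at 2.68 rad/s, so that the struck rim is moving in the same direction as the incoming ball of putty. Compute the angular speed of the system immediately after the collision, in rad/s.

About the axle the impulsive forces during the collision are internal, so angular momentum about that axis is conserved.
I_p = (5.09)(0.206)² = 0.2160 kg·m². Taking the sense of the ball of putty's angular momentum as positive, L_{ball} = m v R = (0.242)(10.3)(0.206) = 0.5135 kg·m²/s.
L_i = +I_p ω_p + m v R = +(0.2160)(2.68) + 0.5135 = 1.092 kg·m²/s.
After sticking, I_f = I_p + m R² = 0.2160 + (0.242)(0.206)² = 0.2263 kg·m².
ω_f = L_i / I_f = 1.092 / 0.2263 = 4.828 rad/s.

|ω_f| ≈ 4.83 rad/s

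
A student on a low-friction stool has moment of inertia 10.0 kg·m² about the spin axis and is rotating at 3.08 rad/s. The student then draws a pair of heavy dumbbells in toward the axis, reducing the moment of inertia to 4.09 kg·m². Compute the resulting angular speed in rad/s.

Angular momentum about the spin axis is conserved since the torque about it is zero.
ω₂ = I₁ω₁ / I₂ = (10.00)(3.08 rad/s) / (4.090) = 7.531 rad/s.

ω₂ ≈ 7.53 rad/s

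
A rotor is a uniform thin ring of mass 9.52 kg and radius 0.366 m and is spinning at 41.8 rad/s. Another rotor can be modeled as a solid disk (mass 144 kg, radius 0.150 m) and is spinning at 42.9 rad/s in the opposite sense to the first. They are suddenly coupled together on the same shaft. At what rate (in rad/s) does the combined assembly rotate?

No external torque acts about the common axis, so total angular momentum is conserved.
Moments of inertia: I_A = (9.52)(0.366)² = 1.275 kg·m²; I_B = ½(144)(0.150)² = 1.620 kg·m².
Taking A's sense as positive: L = (1.275)(41.8) − (1.620)(42.9) = -16.19 kg·m²·rad/s.
Combined I = 1.275 + 1.620 = 2.895 kg·m².
ω_f = L / I = -16.19 / 2.895 = -5.593 rad/s.

|ω_f| ≈ 5.59 rad/s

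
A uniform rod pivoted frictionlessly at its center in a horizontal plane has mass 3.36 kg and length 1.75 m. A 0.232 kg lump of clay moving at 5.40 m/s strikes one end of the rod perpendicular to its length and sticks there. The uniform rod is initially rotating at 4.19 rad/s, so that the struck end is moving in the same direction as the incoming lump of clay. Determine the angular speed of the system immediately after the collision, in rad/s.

The axle reaction passes through the pivot and exerts no torque about it; angular momentum about the pivot is conserved through the impact.
I_p = (1/12)(3.36)(1.75)² = 0.8575 kg·m². Taking the sense of the lump of clay's angular momentum as positive, L_{lump} = m v R = (0.232)(5.40)(1.75/2) = 1.096 kg·m²/s.
L_i = +I_p ω_p + m v R = +(0.8575)(4.19) + 1.096 = 4.689 kg·m²/s.
After sticking, I_f = I_p + m R² = 0.8575 + (0.232)(1.75/2)² = 1.035 kg·m².
ω_f = L_i / I_f = 4.689 / 1.035 = 4.530 rad/s.

|ω_f| ≈ 4.53 rad/s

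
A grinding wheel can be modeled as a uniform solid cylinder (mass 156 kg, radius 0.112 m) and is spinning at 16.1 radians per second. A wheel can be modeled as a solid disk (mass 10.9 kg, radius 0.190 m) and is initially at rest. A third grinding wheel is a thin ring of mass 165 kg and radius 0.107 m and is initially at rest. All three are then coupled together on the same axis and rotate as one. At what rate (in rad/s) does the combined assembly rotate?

No external torque acts about the common axis, so total angular momentum is conserved.
Moments of inertia: I_A = ½(156)(0.112)² = 0.9784 kg·m²; I_B = ½(10.9)(0.190)² = 0.1967 kg·m²; I_C = (165)(0.107)² = 1.889 kg·m².
Taking A's sense as positive: L = (0.9784)(16.1) = 15.75 kg·m²·rad/s.
Combined I = 0.9784 + 0.1967 + 1.889 = 3.064 kg·m².
ω_f = L / I = 15.75 / 3.064 = 5.141 rad/s.

|ω_f| ≈ 5.14 rad/s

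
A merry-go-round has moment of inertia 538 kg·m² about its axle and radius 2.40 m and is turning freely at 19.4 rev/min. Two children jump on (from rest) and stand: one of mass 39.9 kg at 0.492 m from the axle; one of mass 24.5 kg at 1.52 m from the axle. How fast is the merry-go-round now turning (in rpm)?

ω_f ≈ 17.3 rpm

The added mass arrives with no angular momentum about the axle, and any external torque about the axle is negligible, so the system's angular momentum is conserved.
Added inertia Σmr² = (39.9)(0.492)² + (24.5)(1.52)² = 66.26 kg·m²; I_f = 538.0 + 66.26 = 604.3 kg·m².
ω_f = I_p ω_i / I_f = (538.0)(19.4) / 604.3 = 17.27 rpm.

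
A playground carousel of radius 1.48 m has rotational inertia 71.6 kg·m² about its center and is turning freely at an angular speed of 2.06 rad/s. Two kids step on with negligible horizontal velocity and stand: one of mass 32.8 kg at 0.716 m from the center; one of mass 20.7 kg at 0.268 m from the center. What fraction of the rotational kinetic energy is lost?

No external torque acts about the center; L_before = L_after.
Added inertia Σmr² = (32.8)(0.716)² + (20.7)(0.268)² = 18.30 kg·m²; I_f = 71.60 + 18.30 = 89.90 kg·m².
ω_f = I_p ω_i / I_f = (71.60)(2.06) / 89.90 = 1.641 rad/s.
KE_i = ½(71.60)(2.060 rad/s)² = 151.9 J; KE_f = ½(89.90)(1.641)² = 121.0 J.
Fraction lost = 0.2036.

fraction ≈ 0.204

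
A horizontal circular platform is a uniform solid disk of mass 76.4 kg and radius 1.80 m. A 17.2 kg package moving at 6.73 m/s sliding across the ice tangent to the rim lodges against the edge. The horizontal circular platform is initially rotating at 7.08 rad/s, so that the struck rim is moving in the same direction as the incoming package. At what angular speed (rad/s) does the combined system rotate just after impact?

About the central axle the impulsive forces during the collision are internal, so angular momentum about that axis is conserved.
I_p = ½(76.4)(1.80)² = 123.8 kg·m². Taking the sense of the package's angular momentum as positive, L_{package} = m v R = (17.2)(6.73)(1.80) = 208.4 kg·m²/s.
L_i = +I_p ω_p + m v R = +(123.8)(7.08) + 208.4 = 1085 kg·m²/s.
After sticking, I_f = I_p + m R² = 123.8 + (17.2)(1.80)² = 179.5 kg·m².
ω_f = L_i / I_f = 1085 / 179.5 = 6.043 rad/s.

|ω_f| ≈ 6.04 rad/s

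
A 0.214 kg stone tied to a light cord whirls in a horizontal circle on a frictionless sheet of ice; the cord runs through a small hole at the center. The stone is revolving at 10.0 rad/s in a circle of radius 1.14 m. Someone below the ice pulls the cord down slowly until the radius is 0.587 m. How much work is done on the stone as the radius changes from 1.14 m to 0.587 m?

W ≈ 38.5 J

No torque about the axis ⇒ m r₁² ω₁ = m r₂² ω₂.
ω₂ = ω₁ (r₁/r₂)² = (10.0)(1.14/0.587)² = 37.72 rad/s.
W = ΔKE = ½m(v₂² − v₁²) = 38.54 J.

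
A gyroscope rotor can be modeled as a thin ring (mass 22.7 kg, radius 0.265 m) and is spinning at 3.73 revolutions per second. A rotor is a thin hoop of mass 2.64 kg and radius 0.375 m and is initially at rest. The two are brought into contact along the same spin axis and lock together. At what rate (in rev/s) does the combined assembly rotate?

|ω_f| ≈ 3.03 rev/s

No external torque acts about the common axis, so total angular momentum is conserved.
Moments of inertia: I_A = (22.7)(0.265)² = 1.594 kg·m²; I_B = (2.64)(0.375)² = 0.3712 kg·m².
Taking A's sense as positive: L = (1.594)(3.73) = 5.946 kg·m²·rev/s.
Combined I = 1.594 + 0.3712 = 1.965 kg·m².
ω_f = L / I = 5.946 / 1.965 = 3.025 rev/s.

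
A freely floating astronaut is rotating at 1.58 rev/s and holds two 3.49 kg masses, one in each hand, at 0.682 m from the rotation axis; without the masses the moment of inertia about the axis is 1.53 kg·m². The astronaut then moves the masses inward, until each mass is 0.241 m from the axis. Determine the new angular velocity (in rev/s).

No external torque acts about the spin axis, so angular momentum is conserved.
I₁ = 1.53 + 2(3.49)(0.682)² = 4.777 kg·m²; I₂ = 1.53 + 2(3.49)(0.241)² = 1.935 kg·m².
ω₂ = I₁ω₁ / I₂ = (4.777)(1.58 rev/s) / (1.935) = 3.899 rev/s.

ω₂ ≈ 3.90 rev/s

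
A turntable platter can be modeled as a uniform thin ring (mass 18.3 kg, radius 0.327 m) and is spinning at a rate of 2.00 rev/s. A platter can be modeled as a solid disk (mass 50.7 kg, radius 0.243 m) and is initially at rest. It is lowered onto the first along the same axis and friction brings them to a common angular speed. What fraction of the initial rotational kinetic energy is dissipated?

No external torque acts about the common axis, so total angular momentum is conserved.
Moments of inertia: I_A = (18.3)(0.327)² = 1.957 kg·m²; I_B = ½(50.7)(0.243)² = 1.497 kg·m².
Taking A's sense as positive: L = (1.957)(2.00) = 3.914 kg·m²·rev/s.
Combined I = 1.957 + 1.497 = 3.454 kg·m².
ω_f = L / I = 3.914 / 3.454 = 1.133 rev/s.
KE_i = ½ΣIω² = 154.5 J; KE_f = ½(3.454)(7.120)² = 87.54 J.
Fraction dissipated = (KE_i − KE_f)/KE_i = 0.4334.

fraction ≈ 0.433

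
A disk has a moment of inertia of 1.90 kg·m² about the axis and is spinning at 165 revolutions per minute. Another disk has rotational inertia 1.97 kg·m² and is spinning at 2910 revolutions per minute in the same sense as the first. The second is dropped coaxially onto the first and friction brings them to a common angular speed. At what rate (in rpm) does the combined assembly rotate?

|ω_f| ≈ 1560 rpm

The coupling torques are internal; angular momentum about the shared axis is conserved.
Taking A's sense as positive: L = (1.900)(165) + (1.970)(2910) = 6046 kg·m²·rpm.
Combined I = 1.900 + 1.970 = 3.870 kg·m².
ω_f = L / I = 6046 / 3.870 = 1562 rpm.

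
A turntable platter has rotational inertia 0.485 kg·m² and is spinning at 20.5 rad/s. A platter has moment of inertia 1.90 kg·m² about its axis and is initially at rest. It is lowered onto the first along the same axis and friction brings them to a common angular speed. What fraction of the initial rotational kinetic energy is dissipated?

fraction ≈ 0.797

No external torque acts about the common axis, so total angular momentum is conserved.
Taking A's sense as positive: L = (0.4850)(20.5) = 9.942 kg·m²·rad/s.
Combined I = 0.4850 + 1.900 = 2.385 kg·m².
ω_f = L / I = 9.942 / 2.385 = 4.169 rad/s.
KE_i = ½ΣIω² = 101.9 J; KE_f = ½(2.385)(4.169)² = 20.72 J.
Fraction dissipated = (KE_i − KE_f)/KE_i = 0.7966.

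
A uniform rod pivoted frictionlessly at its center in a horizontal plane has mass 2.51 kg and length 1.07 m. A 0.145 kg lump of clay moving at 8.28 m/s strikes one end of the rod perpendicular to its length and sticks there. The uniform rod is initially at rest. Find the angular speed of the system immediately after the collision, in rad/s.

|ω_f| ≈ 2.29 rad/s

The axle reaction passes through the pivot and exerts no torque about it; angular momentum about the pivot is conserved through the impact.
I_p = (1/12)(2.51)(1.07)² = 0.2395 kg·m². Taking the sense of the lump of clay's angular momentum as positive, L_{lump} = m v R = (0.145)(8.28)(1.07/2) = 0.6423 kg·m²/s.
L_i = 0 + 0.6423 = 0.6423 kg·m²/s.
After sticking, I_f = I_p + m R² = 0.2395 + (0.145)(1.07/2)² = 0.2810 kg·m².
ω_f = L_i / I_f = 0.6423 / 0.2810 = 2.286 rad/s.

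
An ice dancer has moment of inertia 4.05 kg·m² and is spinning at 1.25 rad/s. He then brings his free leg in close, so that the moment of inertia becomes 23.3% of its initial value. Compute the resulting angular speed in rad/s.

Angular momentum about the spin axis is conserved since the torque about it is zero.
I₂ = 0.233 × 4.05 = 0.9436 kg·m².
ω₂ = I₁ω₁ / I₂ = (4.050)(1.25 rad/s) / (0.9436) = 5.365 rad/s.

ω₂ ≈ 5.36 rad/s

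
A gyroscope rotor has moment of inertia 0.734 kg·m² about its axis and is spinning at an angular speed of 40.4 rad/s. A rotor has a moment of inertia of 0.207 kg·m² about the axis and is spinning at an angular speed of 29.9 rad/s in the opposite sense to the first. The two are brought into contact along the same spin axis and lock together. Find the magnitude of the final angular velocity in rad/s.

|ω_f| ≈ 24.9 rad/s

No external torque acts about the common axis, so total angular momentum is conserved.
Taking A's sense as positive: L = (0.7340)(40.4) − (0.2070)(29.9) = 23.46 kg·m²·rad/s.
Combined I = 0.7340 + 0.2070 = 0.9410 kg·m².
ω_f = L / I = 23.46 / 0.9410 = 24.94 rad/s.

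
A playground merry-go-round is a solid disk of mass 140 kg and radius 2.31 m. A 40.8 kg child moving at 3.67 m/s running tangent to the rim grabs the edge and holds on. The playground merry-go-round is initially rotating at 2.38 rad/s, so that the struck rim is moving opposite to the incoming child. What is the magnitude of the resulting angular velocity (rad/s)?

|ω_f| ≈ 0.919 rad/s

About the axle the impulsive forces during the collision are internal, so angular momentum about that axis is conserved.
I_p = ½(140)(2.31)² = 373.5 kg·m². Taking the sense of the child's angular momentum as positive, L_{child} = m v R = (40.8)(3.67)(2.31) = 345.9 kg·m²/s.
L_i = −I_p ω_p + m v R = −(373.5)(2.38) + 345.9 = -543.1 kg·m²/s.
After sticking, I_f = I_p + m R² = 373.5 + (40.8)(2.31)² = 591.2 kg·m².
ω_f = L_i / I_f = -543.1 / 591.2 = -0.9186 rad/s.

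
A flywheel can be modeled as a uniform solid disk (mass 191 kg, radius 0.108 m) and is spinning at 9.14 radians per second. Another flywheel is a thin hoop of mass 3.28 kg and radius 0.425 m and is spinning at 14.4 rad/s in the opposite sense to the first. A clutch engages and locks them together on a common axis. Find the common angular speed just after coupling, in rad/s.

No external torque acts about the common axis, so total angular momentum is conserved.
Moments of inertia: I_A = ½(191)(0.108)² = 1.114 kg·m²; I_B = (3.28)(0.425)² = 0.5924 kg·m².
Taking A's sense as positive: L = (1.114)(9.14) − (0.5924)(14.4) = 1.650 kg·m²·rad/s.
Combined I = 1.114 + 0.5924 = 1.706 kg·m².
ω_f = L / I = 1.650 / 1.706 = 0.9669 rad/s.

|ω_f| ≈ 0.967 rad/s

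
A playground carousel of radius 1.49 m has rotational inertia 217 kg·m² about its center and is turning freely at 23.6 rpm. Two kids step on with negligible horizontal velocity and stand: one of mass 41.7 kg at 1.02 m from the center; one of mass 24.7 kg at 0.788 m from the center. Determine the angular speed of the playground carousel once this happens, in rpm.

The added mass arrives with no angular momentum about the center, and any external torque about the center is negligible, so the system's angular momentum is conserved.
Added inertia Σmr² = (41.7)(1.02)² + (24.7)(0.788)² = 58.72 kg·m²; I_f = 217.0 + 58.72 = 275.7 kg·m².
ω_f = I_p ω_i / I_f = (217.0)(23.6) / 275.7 = 18.57 rpm.

ω_f ≈ 18.6 rpm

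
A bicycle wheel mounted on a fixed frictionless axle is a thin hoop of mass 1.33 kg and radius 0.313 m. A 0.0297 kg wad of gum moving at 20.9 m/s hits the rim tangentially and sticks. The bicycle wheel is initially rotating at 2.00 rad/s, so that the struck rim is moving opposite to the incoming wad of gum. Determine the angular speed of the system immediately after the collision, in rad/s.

|ω_f| ≈ 0.498 rad/s

The axle reaction passes through the axle and exerts no torque about it; angular momentum about the axle is conserved through the impact.
I_p = (1.33)(0.313)² = 0.1303 kg·m². Taking the sense of the wad of gum's angular momentum as positive, L_{wad} = m v R = (0.0297)(20.9)(0.313) = 0.1943 kg·m²/s.
L_i = −I_p ω_p + m v R = −(0.1303)(2.00) + 0.1943 = -0.06631 kg·m²/s.
After sticking, I_f = I_p + m R² = 0.1303 + (0.0297)(0.313)² = 0.1332 kg·m².
ω_f = L_i / I_f = -0.06631 / 0.1332 = -0.4978 rad/s.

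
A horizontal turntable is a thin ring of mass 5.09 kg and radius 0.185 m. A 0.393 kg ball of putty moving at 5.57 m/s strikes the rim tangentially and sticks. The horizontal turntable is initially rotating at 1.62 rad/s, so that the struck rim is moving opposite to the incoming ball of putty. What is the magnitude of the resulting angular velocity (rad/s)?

|ω_f| ≈ 0.654 rad/s

The axle reaction passes through the axle and exerts no torque about it; angular momentum about the axle is conserved through the impact.
I_p = (5.09)(0.185)² = 0.1742 kg·m². Taking the sense of the ball of putty's angular momentum as positive, L_{ball} = m v R = (0.393)(5.57)(0.185) = 0.4050 kg·m²/s.
L_i = −I_p ω_p + m v R = −(0.1742)(1.62) + 0.4050 = 0.1228 kg·m²/s.
After sticking, I_f = I_p + m R² = 0.1742 + (0.393)(0.185)² = 0.1877 kg·m².
ω_f = L_i / I_f = 0.1228 / 0.1877 = 0.6541 rad/s.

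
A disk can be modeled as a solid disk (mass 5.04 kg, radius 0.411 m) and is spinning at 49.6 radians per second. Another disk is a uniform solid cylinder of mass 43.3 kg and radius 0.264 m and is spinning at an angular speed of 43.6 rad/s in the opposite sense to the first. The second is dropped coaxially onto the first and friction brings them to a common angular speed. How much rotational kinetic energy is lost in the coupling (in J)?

No external torque acts about the common axis, so total angular momentum is conserved.
Moments of inertia: I_A = ½(5.04)(0.411)² = 0.4257 kg·m²; I_B = ½(43.3)(0.264)² = 1.509 kg·m².
Taking A's sense as positive: L = (0.4257)(49.6) − (1.509)(43.6) = -44.68 kg·m²·rad/s.
Combined I = 0.4257 + 1.509 = 1.935 kg·m².
ω_f = L / I = -44.68 / 1.935 = -23.09 rad/s.
KE_i = ½ΣIω² = 1958 J; KE_f = ½(1.935)(23.09)² = 515.8 J.

ΔKE lost ≈ 1440 J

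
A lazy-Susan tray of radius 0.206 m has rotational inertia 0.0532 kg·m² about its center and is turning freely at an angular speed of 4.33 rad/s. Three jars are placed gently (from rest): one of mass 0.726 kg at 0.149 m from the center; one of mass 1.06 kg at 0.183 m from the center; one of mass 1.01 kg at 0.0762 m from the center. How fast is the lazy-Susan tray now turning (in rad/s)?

ω_f ≈ 2.08 rad/s

The added mass arrives with no angular momentum about the center, and any external torque about the center is negligible, so the system's angular momentum is conserved.
Added inertia Σmr² = (0.726)(0.149)² + (1.06)(0.183)² + (1.01)(0.0762)² = 0.05748 kg·m²; I_f = 0.05320 + 0.05748 = 0.1107 kg·m².
ω_f = I_p ω_i / I_f = (0.05320)(4.33) / 0.1107 = 2.081 rad/s.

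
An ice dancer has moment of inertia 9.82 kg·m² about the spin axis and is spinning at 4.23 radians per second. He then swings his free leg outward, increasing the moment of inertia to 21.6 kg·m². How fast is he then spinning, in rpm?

ω₂ ≈ 18.4 rpm

No external torque acts about the spin axis, so angular momentum is conserved.
ω₂ = I₁ω₁ / I₂ = (9.820)(4.23 rad/s) / (21.60) = 1.923 rad/s = 18.36 rpm.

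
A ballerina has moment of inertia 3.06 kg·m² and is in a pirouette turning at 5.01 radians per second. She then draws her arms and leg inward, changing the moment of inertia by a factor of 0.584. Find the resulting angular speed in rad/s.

Angular momentum about the spin axis is conserved since the torque about it is zero.
I₂ = 0.584 × 3.06 = 1.787 kg·m².
ω₂ = I₁ω₁ / I₂ = (3.060)(5.01 rad/s) / (1.787) = 8.579 rad/s.

ω₂ ≈ 8.58 rad/s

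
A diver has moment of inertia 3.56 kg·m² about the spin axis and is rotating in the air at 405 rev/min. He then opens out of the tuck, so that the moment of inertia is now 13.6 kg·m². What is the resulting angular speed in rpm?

Angular momentum about the spin axis is conserved since the torque about it is zero.
ω₂ = I₁ω₁ / I₂ = (3.560)(405 rpm) / (13.60) = 106.0 rpm.

ω₂ ≈ 106 rpm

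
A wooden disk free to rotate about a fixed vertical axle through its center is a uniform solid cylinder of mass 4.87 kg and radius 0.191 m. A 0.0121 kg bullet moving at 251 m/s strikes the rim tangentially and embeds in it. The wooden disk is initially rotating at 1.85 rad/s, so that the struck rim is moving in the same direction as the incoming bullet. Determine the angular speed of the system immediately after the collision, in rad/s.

|ω_f| ≈ 8.34 rad/s

The axle reaction passes through the axle and exerts no torque about it; angular momentum about the axle is conserved through the impact.
I_p = ½(4.87)(0.191)² = 0.08883 kg·m². Taking the sense of the bullet's angular momentum as positive, L_{bullet} = m v R = (0.0121)(251)(0.191) = 0.5801 kg·m²/s.
L_i = +I_p ω_p + m v R = +(0.08883)(1.85) + 0.5801 = 0.7444 kg·m²/s.
After sticking, I_f = I_p + m R² = 0.08883 + (0.0121)(0.191)² = 0.08927 kg·m².
ω_f = L_i / I_f = 0.7444 / 0.08927 = 8.339 rad/s.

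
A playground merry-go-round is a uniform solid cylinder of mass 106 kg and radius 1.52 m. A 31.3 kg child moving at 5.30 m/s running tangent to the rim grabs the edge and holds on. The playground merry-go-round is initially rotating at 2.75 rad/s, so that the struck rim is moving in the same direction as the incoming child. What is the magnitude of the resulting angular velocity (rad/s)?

About the axle the impulsive forces during the collision are internal, so angular momentum about that axis is conserved.
I_p = ½(106)(1.52)² = 122.5 kg·m². Taking the sense of the child's angular momentum as positive, L_{child} = m v R = (31.3)(5.30)(1.52) = 252.2 kg·m²/s.
L_i = +I_p ω_p + m v R = +(122.5)(2.75) + 252.2 = 588.9 kg·m²/s.
After sticking, I_f = I_p + m R² = 122.5 + (31.3)(1.52)² = 194.8 kg·m².
ω_f = L_i / I_f = 588.9 / 194.8 = 3.024 rad/s.

|ω_f| ≈ 3.02 rad/s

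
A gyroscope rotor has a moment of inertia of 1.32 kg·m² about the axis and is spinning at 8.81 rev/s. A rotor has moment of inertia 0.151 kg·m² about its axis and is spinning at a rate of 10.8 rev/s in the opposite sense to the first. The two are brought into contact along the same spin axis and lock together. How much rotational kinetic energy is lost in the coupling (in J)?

The coupling torques are internal; angular momentum about the shared axis is conserved.
Taking A's sense as positive: L = (1.320)(8.81) − (0.1510)(10.8) = 9.998 kg·m²·rev/s.
Combined I = 1.320 + 0.1510 = 1.471 kg·m².
ω_f = L / I = 9.998 / 1.471 = 6.797 rev/s.
KE_i = ½ΣIω² = 2370 J; KE_f = ½(1.471)(42.71)² = 1341 J.

ΔKE lost ≈ 1030 J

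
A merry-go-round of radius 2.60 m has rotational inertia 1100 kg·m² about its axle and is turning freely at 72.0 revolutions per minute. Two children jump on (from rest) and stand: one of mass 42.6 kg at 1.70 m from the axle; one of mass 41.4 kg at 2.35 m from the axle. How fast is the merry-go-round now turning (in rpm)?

No external torque acts about the axle; L_before = L_after.
Added inertia Σmr² = (42.6)(1.70)² + (41.4)(2.35)² = 351.7 kg·m²; I_f = 1100 + 351.7 = 1452 kg·m².
ω_f = I_p ω_i / I_f = (1100)(72.0) / 1452 = 54.56 rpm.

ω_f ≈ 54.6 rpm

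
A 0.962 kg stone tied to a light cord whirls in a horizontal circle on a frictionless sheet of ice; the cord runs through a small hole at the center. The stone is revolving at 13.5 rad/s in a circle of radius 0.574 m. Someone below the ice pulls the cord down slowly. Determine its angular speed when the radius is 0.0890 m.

No torque about the axis ⇒ m r₁² ω₁ = m r₂² ω₂.
ω₂ = ω₁ (r₁/r₂)² = (13.5)(0.574/0.0890)² = 561.5 rad/s.

ω₂ ≈ 562 rad/s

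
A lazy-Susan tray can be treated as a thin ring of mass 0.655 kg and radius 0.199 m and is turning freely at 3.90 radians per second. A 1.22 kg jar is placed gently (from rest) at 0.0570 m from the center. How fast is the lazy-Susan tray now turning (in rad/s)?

The added mass arrives with no angular momentum about the center, and any external torque about the center is negligible, so the system's angular momentum is conserved.
I_p = (0.655)(0.199)² = 0.02594 kg·m².
Added inertia Σmr² = (1.22)(0.0570)² = 0.003964 kg·m²; I_f = 0.02594 + 0.003964 = 0.02990 kg·m².
ω_f = I_p ω_i / I_f = (0.02594)(3.90) / 0.02990 = 3.383 rad/s.

ω_f ≈ 3.38 rad/s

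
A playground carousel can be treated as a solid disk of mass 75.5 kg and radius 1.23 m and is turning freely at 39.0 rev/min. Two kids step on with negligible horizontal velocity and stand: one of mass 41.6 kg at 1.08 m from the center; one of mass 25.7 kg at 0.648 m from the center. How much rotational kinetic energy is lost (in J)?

energy lost ≈ 243 J

No external torque acts about the center; L_before = L_after.
I_p = ½(75.5)(1.23)² = 57.11 kg·m².
Added inertia Σmr² = (41.6)(1.08)² + (25.7)(0.648)² = 59.31 kg·m²; I_f = 57.11 + 59.31 = 116.4 kg·m².
ω_f = I_p ω_i / I_f = (57.11)(39.0) / 116.4 = 19.13 rpm.
KE_i = ½(57.11)(4.084 rad/s)² = 476.3 J; KE_f = ½(116.4)(2.003)² = 233.6 J.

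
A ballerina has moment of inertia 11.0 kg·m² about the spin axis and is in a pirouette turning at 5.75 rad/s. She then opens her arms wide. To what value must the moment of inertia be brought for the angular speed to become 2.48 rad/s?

No external torque acts about the spin axis, so angular momentum is conserved.
I₂ = I₁ω₁ / ω₂ = (11.0)(5.75) / (2.48) = 25.50 kg·m².

I₂ ≈ 25.5 kg·m²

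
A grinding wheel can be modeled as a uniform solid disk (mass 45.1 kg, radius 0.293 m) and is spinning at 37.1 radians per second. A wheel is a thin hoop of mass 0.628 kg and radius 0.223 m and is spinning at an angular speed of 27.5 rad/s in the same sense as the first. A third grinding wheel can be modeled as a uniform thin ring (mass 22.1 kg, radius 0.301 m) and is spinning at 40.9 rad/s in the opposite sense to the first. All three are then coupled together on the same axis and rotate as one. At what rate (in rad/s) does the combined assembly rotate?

|ω_f| ≈ 2.32 rad/s

No external torque acts about the common axis, so total angular momentum is conserved.
Moments of inertia: I_A = ½(45.1)(0.293)² = 1.936 kg·m²; I_B = (0.628)(0.223)² = 0.03123 kg·m²; I_C = (22.1)(0.301)² = 2.002 kg·m².
Taking A's sense as positive: L = (1.936)(37.1) + (0.03123)(27.5) − (2.002)(40.9) = -9.213 kg·m²·rad/s.
Combined I = 1.936 + 0.03123 + 2.002 = 3.969 kg·m².
ω_f = L / I = -9.213 / 3.969 = -2.321 rad/s.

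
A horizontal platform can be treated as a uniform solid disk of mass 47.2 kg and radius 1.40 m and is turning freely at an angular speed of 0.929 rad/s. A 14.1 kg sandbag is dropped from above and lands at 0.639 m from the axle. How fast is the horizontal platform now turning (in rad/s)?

ω_f ≈ 0.826 rad/s

The added mass arrives with no angular momentum about the axle, and any external torque about the axle is negligible, so the system's angular momentum is conserved.
I_p = ½(47.2)(1.40)² = 46.26 kg·m².
Added inertia Σmr² = (14.1)(0.639)² = 5.757 kg·m²; I_f = 46.26 + 5.757 = 52.01 kg·m².
ω_f = I_p ω_i / I_f = (46.26)(0.929) / 52.01 = 0.8262 rad/s.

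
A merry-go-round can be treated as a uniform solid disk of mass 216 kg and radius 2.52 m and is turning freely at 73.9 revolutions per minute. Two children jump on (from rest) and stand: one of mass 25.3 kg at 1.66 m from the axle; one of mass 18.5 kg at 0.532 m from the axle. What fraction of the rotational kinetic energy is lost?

fraction ≈ 0.0985

The added mass arrives with no angular momentum about the axle, and any external torque about the axle is negligible, so the system's angular momentum is conserved.
I_p = ½(216)(2.52)² = 685.8 kg·m².
Added inertia Σmr² = (25.3)(1.66)² + (18.5)(0.532)² = 74.95 kg·m²; I_f = 685.8 + 74.95 = 760.8 kg·m².
ω_f = I_p ω_i / I_f = (685.8)(73.9) / 760.8 = 66.62 rpm.
KE_i = ½(685.8)(7.739 rad/s)² = 20540 J; KE_f = ½(760.8)(6.976)² = 18510 J.
Fraction lost = 0.09852.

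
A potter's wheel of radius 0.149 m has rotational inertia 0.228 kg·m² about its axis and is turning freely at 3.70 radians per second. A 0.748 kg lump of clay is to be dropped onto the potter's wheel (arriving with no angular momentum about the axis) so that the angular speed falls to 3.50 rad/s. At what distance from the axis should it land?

r ≈ 0.132 m

The added mass arrives with no angular momentum about the axis, and any external torque about the axis is negligible, so the system's angular momentum is conserved.
I_p ω_i = (I_p + m r²) ω_f ⇒ m r² = I_p(ω_i/ω_f − 1) = 0.2280(3.70/3.50 − 1) = 0.01303 kg·m².
r = √(0.01303/0.748) = 0.1320 m.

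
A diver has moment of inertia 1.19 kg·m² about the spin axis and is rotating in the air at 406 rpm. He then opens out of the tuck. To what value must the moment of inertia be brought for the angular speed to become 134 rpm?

I₂ ≈ 3.61 kg·m²

Angular momentum about the spin axis is conserved since the torque about it is zero.
I₂ = I₁ω₁ / ω₂ = (1.19)(406) / (134) = 3.606 kg·m².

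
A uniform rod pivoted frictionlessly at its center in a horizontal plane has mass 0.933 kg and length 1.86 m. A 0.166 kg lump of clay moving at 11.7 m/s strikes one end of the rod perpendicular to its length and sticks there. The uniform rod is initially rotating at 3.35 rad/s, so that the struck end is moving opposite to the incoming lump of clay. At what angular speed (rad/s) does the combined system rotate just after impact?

|ω_f| ≈ 2.19 rad/s

About the pivot the impulsive forces during the collision are internal, so angular momentum about that axis is conserved.
I_p = (1/12)(0.933)(1.86)² = 0.2690 kg·m². Taking the sense of the lump of clay's angular momentum as positive, L_{lump} = m v R = (0.166)(11.7)(1.86/2) = 1.806 kg·m²/s.
L_i = −I_p ω_p + m v R = −(0.2690)(3.35) + 1.806 = 0.9051 kg·m²/s.
After sticking, I_f = I_p + m R² = 0.2690 + (0.166)(1.86/2)² = 0.4126 kg·m².
ω_f = L_i / I_f = 0.9051 / 0.4126 = 2.194 rad/s.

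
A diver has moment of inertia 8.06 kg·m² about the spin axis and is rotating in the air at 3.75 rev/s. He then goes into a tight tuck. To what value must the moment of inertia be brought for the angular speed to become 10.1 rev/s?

I₂ ≈ 2.99 kg·m²

With no external torque about the axis, L is conserved: I₁ω₁ = I₂ω₂.
I₂ = I₁ω₁ / ω₂ = (8.06)(3.75) / (10.1) = 2.993 kg·m².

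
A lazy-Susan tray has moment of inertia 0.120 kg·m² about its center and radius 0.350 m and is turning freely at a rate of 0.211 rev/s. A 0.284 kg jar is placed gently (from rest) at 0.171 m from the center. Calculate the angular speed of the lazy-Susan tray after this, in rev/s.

The added mass arrives with no angular momentum about the center, and any external torque about the center is negligible, so the system's angular momentum is conserved.
Added inertia Σmr² = (0.284)(0.171)² = 0.008304 kg·m²; I_f = 0.1200 + 0.008304 = 0.1283 kg·m².
ω_f = I_p ω_i / I_f = (0.1200)(0.211) / 0.1283 = 0.1973 rev/s.

ω_f ≈ 0.197 rev/s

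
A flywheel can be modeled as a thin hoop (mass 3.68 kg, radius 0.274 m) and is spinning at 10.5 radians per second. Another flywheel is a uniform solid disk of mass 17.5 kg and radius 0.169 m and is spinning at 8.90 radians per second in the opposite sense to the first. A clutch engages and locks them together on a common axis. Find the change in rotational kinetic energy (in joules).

ΔKE ≈ -24.7 J

The coupling torques are internal; angular momentum about the shared axis is conserved.
Moments of inertia: I_A = (3.68)(0.274)² = 0.2763 kg·m²; I_B = ½(17.5)(0.169)² = 0.2499 kg·m².
Taking A's sense as positive: L = (0.2763)(10.5) − (0.2499)(8.90) = 0.6767 kg·m²·rad/s.
Combined I = 0.2763 + 0.2499 = 0.5262 kg·m².
ω_f = L / I = 0.6767 / 0.5262 = 1.286 rad/s.
KE_i = ½ΣIω² = 25.13 J; KE_f = ½(0.5262)(1.286)² = 0.4352 J.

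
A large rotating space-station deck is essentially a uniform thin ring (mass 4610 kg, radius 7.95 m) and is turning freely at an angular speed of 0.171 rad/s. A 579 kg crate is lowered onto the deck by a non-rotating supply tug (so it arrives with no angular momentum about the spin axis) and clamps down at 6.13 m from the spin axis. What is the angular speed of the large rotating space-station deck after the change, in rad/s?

ω_f ≈ 0.159 rad/s

The added mass arrives with no angular momentum about the spin axis, and any external torque about the spin axis is negligible, so the system's angular momentum is conserved.
I_p = (4610)(7.95)² = 2.914e+05 kg·m².
Added inertia Σmr² = (579)(6.13)² = 21760 kg·m²; I_f = 2.914e+05 + 21760 = 3.131e+05 kg·m².
ω_f = I_p ω_i / I_f = (2.914e+05)(0.171) / 3.131e+05 = 0.1591 rad/s.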